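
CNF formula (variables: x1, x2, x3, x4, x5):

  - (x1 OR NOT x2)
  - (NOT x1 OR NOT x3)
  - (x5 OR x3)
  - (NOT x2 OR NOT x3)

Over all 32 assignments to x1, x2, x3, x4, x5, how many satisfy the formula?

10

Split on x3, then x1.
  x3=1, x1=1: a clause becomes empty — 0.
  x3=1, x1=0: remaining (x2,x4,x5) ∈ {(0,0,0); (0,0,1); (0,1,0); (0,1,1)} — 4.
  x3=0, x1=1: remaining (x2,x4,x5) ∈ {(0,0,1); (0,1,1); (1,0,1); (1,1,1)} — 4.
  x3=0, x1=0: remaining (x2,x4,x5) ∈ {(0,0,1); (0,1,1)} — 2.
Total: 0 + 4 + 4 + 2 = 10.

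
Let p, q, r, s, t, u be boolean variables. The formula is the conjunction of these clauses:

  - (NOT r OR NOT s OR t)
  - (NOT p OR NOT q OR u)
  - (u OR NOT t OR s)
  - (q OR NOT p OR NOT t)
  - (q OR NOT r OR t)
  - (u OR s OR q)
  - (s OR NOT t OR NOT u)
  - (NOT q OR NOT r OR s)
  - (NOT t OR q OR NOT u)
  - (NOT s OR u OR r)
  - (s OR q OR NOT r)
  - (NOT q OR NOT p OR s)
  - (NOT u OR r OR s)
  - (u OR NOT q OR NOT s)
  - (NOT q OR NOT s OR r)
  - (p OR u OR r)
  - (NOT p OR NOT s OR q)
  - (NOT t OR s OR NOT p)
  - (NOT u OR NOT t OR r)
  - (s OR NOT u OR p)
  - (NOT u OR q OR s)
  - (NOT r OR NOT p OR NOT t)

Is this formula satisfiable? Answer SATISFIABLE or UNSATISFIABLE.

SATISFIABLE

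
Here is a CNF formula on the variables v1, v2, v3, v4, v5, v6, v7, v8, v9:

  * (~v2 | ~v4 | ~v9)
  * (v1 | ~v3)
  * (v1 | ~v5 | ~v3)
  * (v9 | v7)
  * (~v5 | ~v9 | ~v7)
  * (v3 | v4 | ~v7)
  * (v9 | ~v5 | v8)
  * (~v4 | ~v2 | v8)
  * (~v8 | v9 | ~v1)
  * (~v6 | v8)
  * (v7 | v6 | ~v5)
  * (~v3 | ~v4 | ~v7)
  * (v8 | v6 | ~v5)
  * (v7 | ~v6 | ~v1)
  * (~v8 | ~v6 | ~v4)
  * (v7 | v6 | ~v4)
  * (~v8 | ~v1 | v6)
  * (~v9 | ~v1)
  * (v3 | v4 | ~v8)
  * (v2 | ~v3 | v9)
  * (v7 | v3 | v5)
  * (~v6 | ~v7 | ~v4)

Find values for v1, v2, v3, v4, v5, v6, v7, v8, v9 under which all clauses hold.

v1=0, v2=0, v3=0, v4=1, v5=0, v6=0, v7=1, v8=1, v9=1

Check each clause:
  1. (~v9 | ~v2 | ~v4) — ~v2 is true.
  2. (v1 | ~v3) — ~v3 is true.
  3. (v1 | ~v3 | ~v5) — ~v5 is true.
  4. (v9 | v7) — v9 is true.
  5. (~v9 | ~v5 | ~v7) — ~v5 is true.
  6. (v4 | ~v7 | v3) — v4 is true.
  7. (v8 | ~v5 | v9) — v8 is true.
  8. (v8 | ~v2 | ~v4) — v8 is true.
  9. (~v1 | ~v8 | v9) — v9 is true.
  10. (~v6 | v8) — v8 is true.
  11. (v6 | ~v5 | v7) — ~v5 is true.
  12. (~v7 | ~v3 | ~v4) — ~v3 is true.
  13. (~v5 | v8 | v6) — v8 is true.
  14. (v7 | ~v6 | ~v1) — ~v6 is true.
  15. (~v6 | ~v8 | ~v4) — ~v6 is true.
  16. (v6 | v7 | ~v4) — v7 is true.
  17. (~v1 | ~v8 | v6) — ~v1 is true.
  18. (~v9 | ~v1) — ~v1 is true.
  19. (~v8 | v3 | v4) — v4 is true.
  20. (v9 | ~v3 | v2) — v9 is true.
  21. (v7 | v3 | v5) — v7 is true.
  22. (~v7 | ~v4 | ~v6) — ~v6 is true.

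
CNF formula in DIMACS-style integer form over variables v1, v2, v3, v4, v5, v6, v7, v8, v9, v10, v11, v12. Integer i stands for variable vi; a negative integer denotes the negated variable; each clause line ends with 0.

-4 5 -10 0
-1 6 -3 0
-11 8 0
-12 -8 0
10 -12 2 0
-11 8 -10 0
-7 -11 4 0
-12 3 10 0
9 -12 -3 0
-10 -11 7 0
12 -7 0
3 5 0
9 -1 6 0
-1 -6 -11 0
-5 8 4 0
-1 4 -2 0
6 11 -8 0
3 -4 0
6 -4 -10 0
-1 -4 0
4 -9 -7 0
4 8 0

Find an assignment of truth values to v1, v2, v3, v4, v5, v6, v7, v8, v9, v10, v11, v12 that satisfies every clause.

v1=F, v2=F, v3=T, v4=T, v5=T, v6=T, v7=T, v8=F, v9=T, v10=T, v11=F, v12=T

Pure literal: v1 appears only negated; assign v1 = False.
Try v2 = False.
Set v3 = True and propagate.
Branch on v4: take v4 = True.
The remaining clauses are satisfied by v5 = True, v6 = True, v7 = True, v8 = False, v9 = True, v10 = True, v11 = False, v12 = True.
Every clause has at least one true literal under this assignment.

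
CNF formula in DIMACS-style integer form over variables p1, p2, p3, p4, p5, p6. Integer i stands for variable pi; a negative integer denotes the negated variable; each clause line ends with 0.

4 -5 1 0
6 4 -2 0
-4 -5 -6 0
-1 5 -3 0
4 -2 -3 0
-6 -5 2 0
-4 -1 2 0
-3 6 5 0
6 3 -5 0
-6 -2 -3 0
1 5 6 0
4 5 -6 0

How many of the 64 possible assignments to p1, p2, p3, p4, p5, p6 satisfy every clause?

11

Split on p5, then p6.
  p5=T, p6=T: remaining (p1,p2,p3,p4) ∈ {(T,T,F,F)} — 1.
  p5=T, p6=F: remaining (p1,p2,p3,p4) ∈ {(F,F,T,T); (F,T,T,T); (T,F,T,F); (T,T,T,T)} — 4.
  p5=F, p6=T: remaining (p1,p2,p3,p4) ∈ {(F,F,F,T); (F,F,T,T); (F,T,F,T); (T,T,F,T)} — 4.
  p5=F, p6=F: remaining (p1,p2,p3,p4) ∈ {(T,F,F,F); (T,T,F,T)} — 2.
Total: 1 + 4 + 4 + 2 = 11.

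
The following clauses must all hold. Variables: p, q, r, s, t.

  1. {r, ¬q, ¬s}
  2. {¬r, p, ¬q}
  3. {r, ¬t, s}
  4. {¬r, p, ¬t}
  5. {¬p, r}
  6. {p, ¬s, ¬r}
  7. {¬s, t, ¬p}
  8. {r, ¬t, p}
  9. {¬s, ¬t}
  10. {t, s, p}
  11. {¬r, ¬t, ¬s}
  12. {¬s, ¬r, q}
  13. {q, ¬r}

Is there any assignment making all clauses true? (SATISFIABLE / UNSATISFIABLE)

SATISFIABLE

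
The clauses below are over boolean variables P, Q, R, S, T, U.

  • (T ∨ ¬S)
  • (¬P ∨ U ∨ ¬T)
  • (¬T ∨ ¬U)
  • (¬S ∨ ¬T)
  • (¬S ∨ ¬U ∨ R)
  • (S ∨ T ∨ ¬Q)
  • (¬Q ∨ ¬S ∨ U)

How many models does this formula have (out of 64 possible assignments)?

12

Split on S, then T.
  S=T, T=T: a clause becomes empty — 0.
  S=T, T=F: a clause becomes empty — 0.
  S=F, T=T: remaining (P,Q,R,U) ∈ {(F,F,F,F); (F,F,T,F); (F,T,F,F); (F,T,T,F)} — 4.
  S=F, T=F: forces Q=F; P, R, U free → 2^3 = 8.
Total: 0 + 0 + 4 + 8 = 12.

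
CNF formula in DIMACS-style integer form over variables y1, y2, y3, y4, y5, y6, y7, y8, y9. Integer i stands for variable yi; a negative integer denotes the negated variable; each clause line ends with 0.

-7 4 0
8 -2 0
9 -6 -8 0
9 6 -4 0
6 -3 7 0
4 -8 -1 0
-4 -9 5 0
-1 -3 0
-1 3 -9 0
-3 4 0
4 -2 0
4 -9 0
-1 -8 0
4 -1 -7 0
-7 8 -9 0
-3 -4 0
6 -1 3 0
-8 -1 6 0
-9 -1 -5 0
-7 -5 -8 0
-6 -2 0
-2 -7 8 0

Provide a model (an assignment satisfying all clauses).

y1=False, y2=False, y3=False, y4=False, y5=True, y6=False, y7=False, y8=True, y9=False

Check each clause:
  1. (~y7 | y4) — ~y7 is true.
  2. (y8 | ~y2) — y8 is true.
  3. (~y6 | ~y8 | y9) — ~y6 is true.
  4. (y6 | ~y4 | y9) — ~y4 is true.
  5. (~y3 | y7 | y6) — ~y3 is true.
  6. (y4 | ~y1 | ~y8) — ~y1 is true.
  7. (~y9 | y5 | ~y4) — ~y4 is true.
  8. (~y3 | ~y1) — ~y3 is true.
  9. (~y9 | y3 | ~y1) — ~y1 is true.
  10. (~y3 | y4) — ~y3 is true.
  11. (~y2 | y4) — ~y2 is true.
  12. (~y9 | y4) — ~y9 is true.
  13. (~y8 | ~y1) — ~y1 is true.
  14. (~y1 | ~y7 | y4) — ~y7 is true.
  15. (~y9 | ~y7 | y8) — y8 is true.
  16. (~y4 | ~y3) — ~y4 is true.
  17. (y6 | ~y1 | y3) — ~y1 is true.
  18. (y6 | ~y8 | ~y1) — ~y1 is true.
  19. (~y1 | ~y5 | ~y9) — ~y1 is true.
  20. (~y8 | ~y5 | ~y7) — ~y7 is true.
  21. (~y2 | ~y6) — ~y6 is true.
  22. (~y2 | y8 | ~y7) — y8 is true.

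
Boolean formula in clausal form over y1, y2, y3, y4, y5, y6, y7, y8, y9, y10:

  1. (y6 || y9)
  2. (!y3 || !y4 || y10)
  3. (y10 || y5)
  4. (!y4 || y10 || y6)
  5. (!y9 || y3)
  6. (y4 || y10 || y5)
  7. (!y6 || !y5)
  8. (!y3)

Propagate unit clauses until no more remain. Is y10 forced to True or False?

Unit clause (!y3) sets y3 = False.
In (!y9 || y3), y3 is now false; !y9 must hold, so y9 = False.
(y9 || y6) with y9 = False leaves only y6, so y6 = True.
From (!y6 || !y5) and y6 = True: y5 = False.
(y10 || y5): since y5 = False, the clause reduces to (y10). y10 = True.

True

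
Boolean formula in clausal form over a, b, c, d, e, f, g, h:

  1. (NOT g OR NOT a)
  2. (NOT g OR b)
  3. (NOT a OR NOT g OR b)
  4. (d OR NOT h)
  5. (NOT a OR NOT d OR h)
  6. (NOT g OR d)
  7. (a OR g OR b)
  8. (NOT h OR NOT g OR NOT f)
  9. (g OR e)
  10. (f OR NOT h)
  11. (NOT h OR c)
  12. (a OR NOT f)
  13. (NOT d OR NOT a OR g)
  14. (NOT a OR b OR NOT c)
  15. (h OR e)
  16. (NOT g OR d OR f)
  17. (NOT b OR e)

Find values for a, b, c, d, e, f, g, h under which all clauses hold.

e occurs only positively in the remaining clauses — set e = True.
Try a = True.
  then g is forced to False.
  then d is forced to False.
  then h is forced to False.
The remaining clauses are satisfied by b = True, c = True, f = False.
Every clause has at least one true literal under this assignment.

a = T  b = T  c = T  d = F  e = T  f = F  g = F  h = F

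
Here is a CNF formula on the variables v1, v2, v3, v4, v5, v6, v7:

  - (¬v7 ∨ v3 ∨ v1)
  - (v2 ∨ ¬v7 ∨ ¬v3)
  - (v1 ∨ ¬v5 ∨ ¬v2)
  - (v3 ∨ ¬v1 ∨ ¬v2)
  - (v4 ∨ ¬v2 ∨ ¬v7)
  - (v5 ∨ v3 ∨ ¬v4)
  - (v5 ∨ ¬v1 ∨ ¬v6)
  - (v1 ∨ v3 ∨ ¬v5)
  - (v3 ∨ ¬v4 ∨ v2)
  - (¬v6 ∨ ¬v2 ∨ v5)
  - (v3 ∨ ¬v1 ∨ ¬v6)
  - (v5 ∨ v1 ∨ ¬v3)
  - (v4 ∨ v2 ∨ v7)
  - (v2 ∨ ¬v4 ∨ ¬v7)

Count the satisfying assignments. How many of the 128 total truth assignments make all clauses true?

17

Split on v2, then v3.
  v2=1, v3=1: 9 of the 32 assignments to (v1,v4,v5,v6,v7) work.
  v2=1, v3=0: remaining (v1,v4,v5,v6,v7) ∈ {(0,0,0,0,0)} — 1.
  v2=0, v3=1: 5 of the 32 assignments to (v1,v4,v5,v6,v7) work.
  v2=0, v3=0: remaining (v1,v4,v5,v6,v7) ∈ {(1,0,0,0,1); (1,0,1,0,1)} — 2.
Total: 9 + 1 + 5 + 2 = 17.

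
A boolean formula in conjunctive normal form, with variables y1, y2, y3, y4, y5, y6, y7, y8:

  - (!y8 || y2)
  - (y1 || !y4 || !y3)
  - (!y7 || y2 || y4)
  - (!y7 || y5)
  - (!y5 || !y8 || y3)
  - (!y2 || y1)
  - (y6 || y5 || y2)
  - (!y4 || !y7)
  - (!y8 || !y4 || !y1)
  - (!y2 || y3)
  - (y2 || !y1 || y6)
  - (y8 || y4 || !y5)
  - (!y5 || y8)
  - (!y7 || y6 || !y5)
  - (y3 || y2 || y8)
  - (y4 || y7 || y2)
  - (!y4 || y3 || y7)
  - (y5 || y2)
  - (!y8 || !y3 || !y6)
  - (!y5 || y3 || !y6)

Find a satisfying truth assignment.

Set y1 = True and propagate.
Set y2 = True and propagate.
  then y3 is forced to True.
The remaining clauses are satisfied by y4 = True, y5 = False, y6 = False, y7 = False, y8 = False.
Every clause has at least one true literal under this assignment.
Check each clause:
  1. (y2 || !y8) — !y8 is true.
  2. (y1 || !y4 || !y3) — y1 is true.
  3. (y4 || !y7 || y2) — !y7 is true.
  4. (!y7 || y5) — !y7 is true.
  5. (y3 || !y8 || !y5) — y3 is true.
  6. (!y2 || y1) — y1 is true.
  7. (y6 || y2 || y5) — y2 is true.
  8. (!y7 || !y4) — !y7 is true.
  9. (!y8 || !y1 || !y4) — !y8 is true.
  10. (!y2 || y3) — y3 is true.
  11. (y2 || !y1 || y6) — y2 is true.
  12. (y8 || !y5 || y4) — !y5 is true.
  13. (!y5 || y8) — !y5 is true.
  14. (y6 || !y5 || !y7) — !y7 is true.
  15. (y2 || y3 || y8) — y2 is true.
  16. (y7 || y4 || y2) — y2 is true.
  17. (!y4 || y7 || y3) — y3 is true.
  18. (y2 || y5) — y2 is true.
  19. (!y8 || !y3 || !y6) — !y8 is true.
  20. (!y5 || y3 || !y6) — y3 is true.

y1=True, y2=True, y3=True, y4=True, y5=False, y6=False, y7=False, y8=False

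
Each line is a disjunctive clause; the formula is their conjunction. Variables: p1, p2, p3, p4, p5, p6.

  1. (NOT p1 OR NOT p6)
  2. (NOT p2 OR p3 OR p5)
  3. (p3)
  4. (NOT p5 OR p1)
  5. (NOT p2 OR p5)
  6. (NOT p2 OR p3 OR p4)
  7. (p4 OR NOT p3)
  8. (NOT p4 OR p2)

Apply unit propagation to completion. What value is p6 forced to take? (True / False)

Unit clause (p3) sets p3 = True.
From (p4 OR NOT p3) and p3 = True: p4 = True.
(p2 OR NOT p4) with p4 = True leaves only p2, so p2 = True.
(p5 OR NOT p2) with p2 = True leaves only p5, so p5 = True.
(p1 OR NOT p5) with p5 = True leaves only p1, so p1 = True.
(NOT p6 OR NOT p1): since p1 = True, the clause reduces to (NOT p6). p6 = False.

False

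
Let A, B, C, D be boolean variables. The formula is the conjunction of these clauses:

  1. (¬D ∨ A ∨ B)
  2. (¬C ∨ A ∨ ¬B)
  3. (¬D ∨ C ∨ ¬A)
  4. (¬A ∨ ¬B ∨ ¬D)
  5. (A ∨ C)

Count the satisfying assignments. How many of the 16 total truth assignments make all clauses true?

6

Satisfying assignments:
  A=F B=F C=T D=F
  A=T B=F C=F D=F
  A=T B=F C=T D=F
  A=T B=F C=T D=T
  A=T B=T C=F D=F
  A=T B=T C=T D=F
Count: 6.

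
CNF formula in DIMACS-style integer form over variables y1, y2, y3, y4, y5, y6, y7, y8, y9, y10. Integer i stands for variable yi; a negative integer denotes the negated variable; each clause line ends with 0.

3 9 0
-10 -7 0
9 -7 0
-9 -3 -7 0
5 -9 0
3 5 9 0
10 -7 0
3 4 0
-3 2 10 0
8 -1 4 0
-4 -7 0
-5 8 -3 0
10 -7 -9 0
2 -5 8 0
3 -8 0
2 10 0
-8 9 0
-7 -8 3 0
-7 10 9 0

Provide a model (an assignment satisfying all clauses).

y1=True, y2=False, y3=True, y4=True, y5=False, y6=False, y7=False, y8=False, y9=False, y10=True

Check each clause:
  1. (y9 | y3) — y3 is true.
  2. (~y10 | ~y7) — ~y7 is true.
  3. (y9 | ~y7) — ~y7 is true.
  4. (~y7 | ~y3 | ~y9) — ~y7 is true.
  5. (~y9 | y5) — ~y9 is true.
  6. (y5 | y3 | y9) — y3 is true.
  7. (~y7 | y10) — ~y7 is true.
  8. (y3 | y4) — y3 is true.
  9. (y10 | ~y3 | y2) — y10 is true.
  10. (~y1 | y4 | y8) — y4 is true.
  11. (~y4 | ~y7) — ~y7 is true.
  12. (~y5 | ~y3 | y8) — ~y5 is true.
  13. (y10 | ~y9 | ~y7) — ~y7 is true.
  14. (y8 | y2 | ~y5) — ~y5 is true.
  15. (~y8 | y3) — ~y8 is true.
  16. (y2 | y10) — y10 is true.
  17. (y9 | ~y8) — ~y8 is true.
  18. (~y7 | ~y8 | y3) — ~y8 is true.
  19. (y9 | ~y7 | y10) — y10 is true.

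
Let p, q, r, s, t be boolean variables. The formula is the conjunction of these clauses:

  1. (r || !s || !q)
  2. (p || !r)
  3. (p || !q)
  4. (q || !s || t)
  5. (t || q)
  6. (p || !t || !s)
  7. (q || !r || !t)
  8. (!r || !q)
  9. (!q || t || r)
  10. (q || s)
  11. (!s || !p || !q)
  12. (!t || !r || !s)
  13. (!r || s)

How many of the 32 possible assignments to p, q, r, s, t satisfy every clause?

The models are:
  p=1 q=0 r=0 s=1 t=1
  p=1 q=1 r=0 s=0 t=1
Count: 2.

2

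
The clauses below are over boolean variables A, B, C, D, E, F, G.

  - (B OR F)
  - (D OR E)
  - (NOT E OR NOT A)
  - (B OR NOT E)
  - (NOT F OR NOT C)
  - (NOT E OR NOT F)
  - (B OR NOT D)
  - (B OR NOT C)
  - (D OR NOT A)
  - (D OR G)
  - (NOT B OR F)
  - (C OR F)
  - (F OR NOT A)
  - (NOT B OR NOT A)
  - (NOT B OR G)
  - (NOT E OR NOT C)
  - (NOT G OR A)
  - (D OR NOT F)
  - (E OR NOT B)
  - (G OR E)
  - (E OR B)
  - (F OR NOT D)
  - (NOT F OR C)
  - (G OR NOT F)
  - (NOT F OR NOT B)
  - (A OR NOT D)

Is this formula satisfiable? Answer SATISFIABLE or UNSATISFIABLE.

UNSATISFIABLE

F = True:
  propagation gives C=False; an empty clause results — contradiction.
F = False:
  propagation gives B=True; an empty clause results — contradiction.
Every branch closes, so no satisfying assignment exists.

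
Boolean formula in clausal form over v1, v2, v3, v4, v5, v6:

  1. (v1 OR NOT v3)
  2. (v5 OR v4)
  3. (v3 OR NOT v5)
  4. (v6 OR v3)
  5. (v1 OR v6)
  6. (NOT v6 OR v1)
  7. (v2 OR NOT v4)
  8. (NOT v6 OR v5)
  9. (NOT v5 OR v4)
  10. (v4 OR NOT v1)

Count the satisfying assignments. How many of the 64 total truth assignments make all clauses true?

3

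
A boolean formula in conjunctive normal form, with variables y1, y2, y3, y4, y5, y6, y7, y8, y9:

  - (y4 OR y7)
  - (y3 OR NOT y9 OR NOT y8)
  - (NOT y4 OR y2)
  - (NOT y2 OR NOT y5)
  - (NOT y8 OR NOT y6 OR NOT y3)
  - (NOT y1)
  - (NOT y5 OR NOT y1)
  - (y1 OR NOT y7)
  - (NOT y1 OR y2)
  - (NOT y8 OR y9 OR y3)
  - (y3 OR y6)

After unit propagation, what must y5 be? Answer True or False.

False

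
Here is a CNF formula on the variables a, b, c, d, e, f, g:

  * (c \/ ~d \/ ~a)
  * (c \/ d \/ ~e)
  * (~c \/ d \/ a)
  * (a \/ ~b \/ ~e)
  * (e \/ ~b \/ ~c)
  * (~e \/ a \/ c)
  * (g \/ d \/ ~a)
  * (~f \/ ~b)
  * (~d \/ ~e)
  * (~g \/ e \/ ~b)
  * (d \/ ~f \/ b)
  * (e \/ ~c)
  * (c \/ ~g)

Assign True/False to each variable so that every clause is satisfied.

a = 0  b = 1  c = 0  d = 1  e = 0  f = 0  g = 0

Check each clause:
  1. (c \/ ~d \/ ~a) — ~a is true.
  2. (~e \/ c \/ d) — ~e is true.
  3. (~c \/ d \/ a) — d is true.
  4. (~e \/ a \/ ~b) — ~e is true.
  5. (~b \/ e \/ ~c) — ~c is true.
  6. (c \/ a \/ ~e) — ~e is true.
  7. (~a \/ d \/ g) — d is true.
  8. (~f \/ ~b) — ~f is true.
  9. (~e \/ ~d) — ~e is true.
  10. (e \/ ~g \/ ~b) — ~g is true.
  11. (d \/ b \/ ~f) — b is true.
  12. (e \/ ~c) — ~c is true.
  13. (c \/ ~g) — ~g is true.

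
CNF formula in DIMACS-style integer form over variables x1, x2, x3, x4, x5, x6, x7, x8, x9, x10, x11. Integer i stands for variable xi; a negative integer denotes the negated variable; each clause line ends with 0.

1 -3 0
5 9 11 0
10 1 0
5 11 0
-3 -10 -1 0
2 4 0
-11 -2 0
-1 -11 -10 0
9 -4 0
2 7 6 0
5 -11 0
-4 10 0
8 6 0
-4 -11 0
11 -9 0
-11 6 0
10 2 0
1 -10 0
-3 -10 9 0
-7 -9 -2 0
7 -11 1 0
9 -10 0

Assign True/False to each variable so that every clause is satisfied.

x1=True, x2=True, x3=False, x4=False, x5=True, x6=True, x7=False, x8=False, x9=False, x10=False, x11=False

Check each clause:
  1. (x1 || !x3) — x1 is true.
  2. (x5 || x9 || x11) — x5 is true.
  3. (x1 || x10) — x1 is true.
  4. (x5 || x11) — x5 is true.
  5. (!x3 || !x10 || !x1) — !x3 is true.
  6. (x4 || x2) — x2 is true.
  7. (!x2 || !x11) — !x11 is true.
  8. (!x11 || !x1 || !x10) — !x11 is true.
  9. (!x4 || x9) — !x4 is true.
  10. (x6 || x7 || x2) — x2 is true.
  11. (!x11 || x5) — !x11 is true.
  12. (x10 || !x4) — !x4 is true.
  13. (x8 || x6) — x6 is true.
  14. (!x4 || !x11) — !x4 is true.
  15. (x11 || !x9) — !x9 is true.
  16. (x6 || !x11) — !x11 is true.
  17. (x2 || x10) — x2 is true.
  18. (x1 || !x10) — x1 is true.
  19. (!x3 || !x10 || x9) — !x3 is true.
  20. (!x2 || !x9 || !x7) — !x7 is true.
  21. (x1 || !x11 || x7) — x1 is true.
  22. (!x10 || x9) — !x10 is true.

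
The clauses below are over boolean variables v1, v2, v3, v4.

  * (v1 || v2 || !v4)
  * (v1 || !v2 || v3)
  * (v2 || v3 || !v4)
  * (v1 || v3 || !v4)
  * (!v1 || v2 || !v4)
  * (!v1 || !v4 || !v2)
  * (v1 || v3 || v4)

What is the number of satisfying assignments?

The models are:
  v1=F v2=F v3=T v4=F
  v1=F v2=T v3=T v4=F
  v1=F v2=T v3=T v4=T
  v1=T v2=F v3=F v4=F
  v1=T v2=F v3=T v4=F
  v1=T v2=T v3=F v4=F
  v1=T v2=T v3=T v4=F
That's 7 in total.

7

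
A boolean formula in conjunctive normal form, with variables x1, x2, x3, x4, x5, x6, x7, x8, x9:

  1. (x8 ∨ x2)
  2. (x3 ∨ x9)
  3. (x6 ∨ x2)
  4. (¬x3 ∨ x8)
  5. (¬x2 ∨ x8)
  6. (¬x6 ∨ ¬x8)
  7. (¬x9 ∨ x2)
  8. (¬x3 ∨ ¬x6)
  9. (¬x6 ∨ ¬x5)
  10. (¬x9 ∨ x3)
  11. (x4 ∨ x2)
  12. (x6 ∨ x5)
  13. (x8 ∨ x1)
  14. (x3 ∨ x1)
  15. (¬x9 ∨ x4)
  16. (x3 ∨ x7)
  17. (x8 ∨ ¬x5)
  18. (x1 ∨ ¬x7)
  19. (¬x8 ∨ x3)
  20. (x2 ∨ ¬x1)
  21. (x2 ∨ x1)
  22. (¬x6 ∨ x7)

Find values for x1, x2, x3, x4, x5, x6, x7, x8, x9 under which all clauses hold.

x1=True  x2=True  x3=True  x4=True  x5=True  x6=False  x7=True  x8=True  x9=False

x4 occurs only positively in the remaining clauses — set x4 = True.
Branch on x1: take x1 = True.
  then x2 is forced to True.
  then x8 is forced to True.
  then x6 is forced to False.
  then x5 is forced to True.
  then x3 is forced to True.
x7, x9 are now unconstrained; take x7 = True, x9 = False.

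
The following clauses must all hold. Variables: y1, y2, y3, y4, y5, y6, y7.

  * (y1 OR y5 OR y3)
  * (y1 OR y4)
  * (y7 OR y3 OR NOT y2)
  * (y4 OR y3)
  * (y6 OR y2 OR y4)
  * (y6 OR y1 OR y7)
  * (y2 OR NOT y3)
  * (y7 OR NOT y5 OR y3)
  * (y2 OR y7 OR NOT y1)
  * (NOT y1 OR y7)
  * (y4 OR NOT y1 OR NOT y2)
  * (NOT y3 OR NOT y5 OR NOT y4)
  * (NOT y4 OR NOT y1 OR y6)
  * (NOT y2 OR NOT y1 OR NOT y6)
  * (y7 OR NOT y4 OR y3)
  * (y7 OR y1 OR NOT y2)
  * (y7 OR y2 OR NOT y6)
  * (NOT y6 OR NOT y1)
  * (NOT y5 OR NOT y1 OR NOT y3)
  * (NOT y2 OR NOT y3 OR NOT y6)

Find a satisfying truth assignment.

y1=F, y2=T, y3=F, y4=T, y5=T, y6=T, y7=T

y7 occurs only positively in the remaining clauses — set y7 = True.
Set y1 = False and propagate.
  then y4 is forced to True.
Try y2 = True.
The remaining clauses are satisfied by y3 = False, y5 = True, y6 = True.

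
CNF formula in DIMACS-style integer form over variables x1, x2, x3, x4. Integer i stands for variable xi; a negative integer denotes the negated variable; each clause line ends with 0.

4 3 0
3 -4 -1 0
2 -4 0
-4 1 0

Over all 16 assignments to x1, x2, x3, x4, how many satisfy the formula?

5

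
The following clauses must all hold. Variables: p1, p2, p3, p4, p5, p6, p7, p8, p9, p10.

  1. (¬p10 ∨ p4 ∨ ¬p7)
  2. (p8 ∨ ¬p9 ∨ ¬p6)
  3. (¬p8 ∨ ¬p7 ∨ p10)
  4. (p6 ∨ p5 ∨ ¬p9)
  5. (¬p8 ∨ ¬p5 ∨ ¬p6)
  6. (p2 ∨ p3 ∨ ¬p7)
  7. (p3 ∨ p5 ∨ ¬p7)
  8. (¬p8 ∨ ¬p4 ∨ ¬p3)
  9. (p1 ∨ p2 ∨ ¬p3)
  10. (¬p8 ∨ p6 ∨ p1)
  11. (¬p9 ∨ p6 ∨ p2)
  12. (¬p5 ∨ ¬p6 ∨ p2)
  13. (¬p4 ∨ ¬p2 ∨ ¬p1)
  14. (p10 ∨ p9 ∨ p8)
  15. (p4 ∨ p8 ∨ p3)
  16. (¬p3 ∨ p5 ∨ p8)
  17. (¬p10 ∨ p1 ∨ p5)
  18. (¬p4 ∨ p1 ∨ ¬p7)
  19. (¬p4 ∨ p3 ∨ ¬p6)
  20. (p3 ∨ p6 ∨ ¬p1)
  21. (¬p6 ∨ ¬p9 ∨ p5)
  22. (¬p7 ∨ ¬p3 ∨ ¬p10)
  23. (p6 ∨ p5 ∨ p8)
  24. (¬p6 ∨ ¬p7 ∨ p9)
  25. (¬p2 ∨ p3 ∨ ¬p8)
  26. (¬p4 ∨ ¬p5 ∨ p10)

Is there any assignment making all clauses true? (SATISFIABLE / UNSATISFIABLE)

SATISFIABLE

Pure literal: p7 appears only negated; assign p7 = False.
Try p1 = True.
Try p2 = True.
  then p4 is forced to False.
Branch on p3: take p3 = True.
The remaining clauses are satisfied by p5 = False, p6 = True, p8 = True, p9 = False, p10 = False.
So p1=T, p2=T, p3=T, p4=F, p5=F, p6=T, p7=F, p8=T, p9=F, p10=F is a satisfying assignment.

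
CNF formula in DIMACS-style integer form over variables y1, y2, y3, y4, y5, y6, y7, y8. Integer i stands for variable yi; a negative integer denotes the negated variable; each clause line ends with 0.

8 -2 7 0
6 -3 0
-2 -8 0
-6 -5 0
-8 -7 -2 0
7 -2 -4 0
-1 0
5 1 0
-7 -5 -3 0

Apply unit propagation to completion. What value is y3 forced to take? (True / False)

Unit clause (NOT y1) sets y1 = False.
From (y5 OR y1) and y1 = False: y5 = True.
(NOT y6 OR NOT y5) with y5 = True leaves only NOT y6, so y6 = False.
From (y6 OR NOT y3) and y6 = False: y3 = False.

False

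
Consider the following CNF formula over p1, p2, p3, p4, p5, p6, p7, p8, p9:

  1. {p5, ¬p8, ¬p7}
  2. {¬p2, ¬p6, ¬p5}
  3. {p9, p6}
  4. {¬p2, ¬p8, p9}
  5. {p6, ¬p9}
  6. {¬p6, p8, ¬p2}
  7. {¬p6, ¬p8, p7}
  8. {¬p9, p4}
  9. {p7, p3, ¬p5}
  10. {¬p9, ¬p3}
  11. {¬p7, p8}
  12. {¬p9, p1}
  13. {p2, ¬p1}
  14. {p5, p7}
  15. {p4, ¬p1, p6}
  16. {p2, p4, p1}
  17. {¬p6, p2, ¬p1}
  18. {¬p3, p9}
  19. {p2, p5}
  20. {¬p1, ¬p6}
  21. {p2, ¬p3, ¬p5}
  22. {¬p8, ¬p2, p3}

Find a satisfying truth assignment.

p1 = False, p2 = False, p3 = False, p4 = True, p5 = True, p6 = True, p7 = True, p8 = True, p9 = False

p4 occurs only positively in the remaining clauses — set p4 = True.
Branch on p1: take p1 = False.
  then p9 is forced to False.
  then p6 is forced to True.
  then p3 is forced to False.
Try p2 = False.
  then p5 is forced to True.
  then p7 is forced to True.
  then p8 is forced to True.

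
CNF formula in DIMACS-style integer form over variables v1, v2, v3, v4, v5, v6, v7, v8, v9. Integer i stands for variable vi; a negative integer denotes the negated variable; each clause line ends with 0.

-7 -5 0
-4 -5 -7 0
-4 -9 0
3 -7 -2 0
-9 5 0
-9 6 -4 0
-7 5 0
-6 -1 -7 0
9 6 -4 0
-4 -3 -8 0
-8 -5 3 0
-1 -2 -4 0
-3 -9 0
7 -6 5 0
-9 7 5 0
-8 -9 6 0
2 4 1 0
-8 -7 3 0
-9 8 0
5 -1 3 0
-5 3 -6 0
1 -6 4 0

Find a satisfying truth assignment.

v1 = False  v2 = True  v3 = True  v4 = False  v5 = True  v6 = False  v7 = False  v8 = True  v9 = False

Check each clause:
  1. (!v5 || !v7) — !v7 is true.
  2. (!v5 || !v7 || !v4) — !v7 is true.
  3. (!v4 || !v9) — !v4 is true.
  4. (!v2 || !v7 || v3) — !v7 is true.
  5. (v5 || !v9) — v5 is true.
  6. (!v9 || !v4 || v6) — !v4 is true.
  7. (v5 || !v7) — !v7 is true.
  8. (!v1 || !v6 || !v7) — !v7 is true.
  9. (v6 || !v4 || v9) — !v4 is true.
  10. (!v4 || !v3 || !v8) — !v4 is true.
  11. (v3 || !v8 || !v5) — v3 is true.
  12. (!v4 || !v2 || !v1) — !v4 is true.
  13. (!v3 || !v9) — !v9 is true.
  14. (v7 || v5 || !v6) — !v6 is true.
  15. (v5 || !v9 || v7) — v5 is true.
  16. (!v8 || v6 || !v9) — !v9 is true.
  17. (v4 || v2 || v1) — v2 is true.
  18. (!v7 || !v8 || v3) — !v7 is true.
  19. (!v9 || v8) — v8 is true.
  20. (v3 || v5 || !v1) — v3 is true.
  21. (!v5 || !v6 || v3) — !v6 is true.
  22. (v1 || !v6 || v4) — !v6 is true.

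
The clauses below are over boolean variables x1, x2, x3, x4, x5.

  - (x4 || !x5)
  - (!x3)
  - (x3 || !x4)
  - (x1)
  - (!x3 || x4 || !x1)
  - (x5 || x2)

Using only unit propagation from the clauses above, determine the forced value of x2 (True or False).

True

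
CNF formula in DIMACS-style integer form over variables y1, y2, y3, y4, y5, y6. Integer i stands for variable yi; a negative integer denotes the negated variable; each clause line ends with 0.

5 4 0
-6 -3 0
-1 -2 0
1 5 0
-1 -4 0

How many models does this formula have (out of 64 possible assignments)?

15

Case analysis on y1 and y4:
  y1=T, y4=T: a clause becomes empty — 0.
  y1=T, y4=F: remaining (y2,y3,y5,y6) ∈ {(F,F,T,F); (F,F,T,T); (F,T,T,F)} — 3.
  y1=F, y4=T: y2 free; 3 ways for (y3,y5,y6) × 2^1 = 6.
  y1=F, y4=F: y2 free; 3 ways for (y3,y5,y6) × 2^1 = 6.
Total: 0 + 3 + 6 + 6 = 15.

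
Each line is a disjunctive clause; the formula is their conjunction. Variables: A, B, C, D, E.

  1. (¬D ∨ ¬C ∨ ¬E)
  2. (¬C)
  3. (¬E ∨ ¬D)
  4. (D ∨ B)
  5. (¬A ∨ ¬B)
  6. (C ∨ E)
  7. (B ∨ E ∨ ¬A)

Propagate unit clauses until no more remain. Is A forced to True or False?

Unit clause (¬C) sets C = False.
In (C ∨ E), C is now false; E must hold, so E = True.
(¬E ∨ ¬D) with E = True leaves only ¬D, so D = False.
(B ∨ D) with D = False leaves only B, so B = True.
In (¬B ∨ ¬A), ¬B is now false; ¬A must hold, so A = False.

False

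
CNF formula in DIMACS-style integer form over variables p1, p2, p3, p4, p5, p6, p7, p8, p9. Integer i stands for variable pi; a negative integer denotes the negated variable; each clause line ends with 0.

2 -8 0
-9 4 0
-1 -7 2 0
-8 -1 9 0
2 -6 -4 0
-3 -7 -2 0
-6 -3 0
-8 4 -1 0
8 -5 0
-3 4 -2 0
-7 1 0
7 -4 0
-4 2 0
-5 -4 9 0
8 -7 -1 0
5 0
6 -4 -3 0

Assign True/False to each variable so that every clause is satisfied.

p1=0, p2=1, p3=0, p4=0, p5=1, p6=0, p7=0, p8=1, p9=0

Unit propagation: (p5) forces p5 = True.
The clause (p8) is unit: p8 must be True.
The clause (p2) is unit: p2 must be True.
p3 occurs only negated in the remaining clauses — set p3 = False.
Try p1 = False.
  then p7 is forced to False.
  then p4 is forced to False.
  then p9 is forced to False.
p6 is now unconstrained; take p6 = False.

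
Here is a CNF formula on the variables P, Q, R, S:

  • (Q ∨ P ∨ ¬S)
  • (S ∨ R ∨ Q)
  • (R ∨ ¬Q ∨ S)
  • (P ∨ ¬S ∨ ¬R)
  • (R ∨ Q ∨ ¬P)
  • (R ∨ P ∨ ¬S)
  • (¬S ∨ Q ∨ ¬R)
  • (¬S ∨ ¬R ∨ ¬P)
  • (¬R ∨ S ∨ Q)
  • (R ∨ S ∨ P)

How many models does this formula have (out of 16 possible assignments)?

The models are:
  P=F Q=T R=T S=F
  P=T Q=T R=F S=T
  P=T Q=T R=T S=F
Count: 3.

3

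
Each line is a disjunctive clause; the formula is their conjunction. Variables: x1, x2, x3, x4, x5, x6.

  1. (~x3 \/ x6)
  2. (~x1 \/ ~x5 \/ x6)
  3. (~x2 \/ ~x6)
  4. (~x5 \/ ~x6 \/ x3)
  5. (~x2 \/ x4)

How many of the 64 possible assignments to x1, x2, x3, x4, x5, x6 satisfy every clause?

21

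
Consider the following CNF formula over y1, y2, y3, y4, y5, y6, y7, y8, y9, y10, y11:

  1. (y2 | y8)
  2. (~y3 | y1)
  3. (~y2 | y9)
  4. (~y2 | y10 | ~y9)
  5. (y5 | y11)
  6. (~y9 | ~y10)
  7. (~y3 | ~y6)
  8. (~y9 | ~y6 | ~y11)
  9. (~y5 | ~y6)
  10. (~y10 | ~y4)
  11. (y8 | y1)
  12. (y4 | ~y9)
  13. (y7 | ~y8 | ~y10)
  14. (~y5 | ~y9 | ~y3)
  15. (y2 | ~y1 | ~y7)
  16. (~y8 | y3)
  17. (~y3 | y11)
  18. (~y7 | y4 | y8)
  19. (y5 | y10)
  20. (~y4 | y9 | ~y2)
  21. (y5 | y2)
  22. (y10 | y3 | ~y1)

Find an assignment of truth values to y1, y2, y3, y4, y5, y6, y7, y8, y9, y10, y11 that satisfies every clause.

y1=1, y2=0, y3=1, y4=1, y5=1, y6=0, y7=0, y8=1, y9=0, y10=0, y11=1

Check each clause:
  1. (y2 | y8) — y8 is true.
  2. (~y3 | y1) — y1 is true.
  3. (~y2 | y9) — ~y2 is true.
  4. (~y9 | y10 | ~y2) — ~y2 is true.
  5. (y5 | y11) — y11 is true.
  6. (~y9 | ~y10) — ~y10 is true.
  7. (~y6 | ~y3) — ~y6 is true.
  8. (~y6 | ~y11 | ~y9) — ~y6 is true.
  9. (~y5 | ~y6) — ~y6 is true.
  10. (~y10 | ~y4) — ~y10 is true.
  11. (y8 | y1) — y8 is true.
  12. (y4 | ~y9) — y4 is true.
  13. (y7 | ~y10 | ~y8) — ~y10 is true.
  14. (~y5 | ~y3 | ~y9) — ~y9 is true.
  15. (~y7 | y2 | ~y1) — ~y7 is true.
  16. (~y8 | y3) — y3 is true.
  17. (~y3 | y11) — y11 is true.
  18. (y8 | ~y7 | y4) — y8 is true.
  19. (y10 | y5) — y5 is true.
  20. (~y2 | y9 | ~y4) — ~y2 is true.
  21. (y5 | y2) — y5 is true.
  22. (y10 | ~y1 | y3) — y3 is true.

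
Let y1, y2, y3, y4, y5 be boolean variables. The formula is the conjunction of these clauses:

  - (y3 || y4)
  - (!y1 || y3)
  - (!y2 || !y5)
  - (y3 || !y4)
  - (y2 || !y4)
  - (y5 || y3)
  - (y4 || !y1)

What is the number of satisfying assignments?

Satisfying assignments:
  y1=0 y2=0 y3=1 y4=0 y5=0
  y1=0 y2=0 y3=1 y4=0 y5=1
  y1=0 y2=1 y3=1 y4=0 y5=0
  y1=0 y2=1 y3=1 y4=1 y5=0
  y1=1 y2=1 y3=1 y4=1 y5=0
That's 5 in total.

5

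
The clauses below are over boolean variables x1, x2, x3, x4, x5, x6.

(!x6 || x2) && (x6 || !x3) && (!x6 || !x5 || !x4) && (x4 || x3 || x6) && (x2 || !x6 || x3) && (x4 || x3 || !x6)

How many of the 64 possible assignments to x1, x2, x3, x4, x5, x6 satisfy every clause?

16

Split on x6, then x3.
  x6=1, x3=1: x1 free; 3 ways for (x2,x4,x5) × 2^1 = 6.
  x6=1, x3=0: remaining (x1,x2,x4,x5) ∈ {(0,1,1,0); (1,1,1,0)} — 2.
  x6=0, x3=1: a clause becomes empty — 0.
  x6=0, x3=0: forces x4=1; x1, x2, x5 free → 2^3 = 8.
Total: 6 + 2 + 0 + 8 = 16.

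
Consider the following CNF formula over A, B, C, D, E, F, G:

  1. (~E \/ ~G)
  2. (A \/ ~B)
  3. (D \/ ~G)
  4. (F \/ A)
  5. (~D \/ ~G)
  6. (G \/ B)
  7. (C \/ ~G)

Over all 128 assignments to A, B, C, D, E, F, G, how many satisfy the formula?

Case analysis on G and A:
  G=T, A=T: a clause becomes empty — 0.
  G=T, A=F: a clause becomes empty — 0.
  G=F, A=T: forces B=T; C, D, E, F free → 2^4 = 16.
  G=F, A=F: a clause becomes empty — 0.
Total: 0 + 0 + 16 + 0 = 16.

16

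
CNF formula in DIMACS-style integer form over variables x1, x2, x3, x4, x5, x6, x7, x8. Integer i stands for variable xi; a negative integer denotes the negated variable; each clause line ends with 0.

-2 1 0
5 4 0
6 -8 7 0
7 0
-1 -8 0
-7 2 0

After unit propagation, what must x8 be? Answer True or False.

False

(x7) stands alone — x7 = True.
From (~x7 \/ x2) and x7 = True: x2 = True.
From (~x2 \/ x1) and x2 = True: x1 = True.
From (~x8 \/ ~x1) and x1 = True: x8 = False.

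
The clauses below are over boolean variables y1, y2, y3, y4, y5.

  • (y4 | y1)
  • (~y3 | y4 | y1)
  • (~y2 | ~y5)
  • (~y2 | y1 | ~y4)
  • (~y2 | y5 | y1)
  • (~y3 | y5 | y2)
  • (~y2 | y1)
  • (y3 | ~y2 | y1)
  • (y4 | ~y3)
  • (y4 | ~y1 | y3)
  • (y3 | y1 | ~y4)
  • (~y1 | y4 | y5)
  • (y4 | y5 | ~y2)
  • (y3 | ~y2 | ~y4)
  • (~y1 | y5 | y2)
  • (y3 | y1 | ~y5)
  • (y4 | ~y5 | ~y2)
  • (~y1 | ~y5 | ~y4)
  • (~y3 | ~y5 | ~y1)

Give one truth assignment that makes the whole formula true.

Set y1 = False and propagate.
  then y4 is forced to True.
  then y2 is forced to False.
  then y3 is forced to True.
  then y5 is forced to True.
Every clause has at least one true literal under this assignment.
Check each clause:
  1. (y1 | y4) — y4 is true.
  2. (y4 | ~y3 | y1) — y4 is true.
  3. (~y2 | ~y5) — ~y2 is true.
  4. (y1 | ~y2 | ~y4) — ~y2 is true.
  5. (y1 | y5 | ~y2) — y5 is true.
  6. (y2 | y5 | ~y3) — y5 is true.
  7. (y1 | ~y2) — ~y2 is true.
  8. (y1 | y3 | ~y2) — y3 is true.
  9. (y4 | ~y3) — y4 is true.
  10. (~y1 | y4 | y3) — y3 is true.
  11. (y1 | ~y4 | y3) — y3 is true.
  12. (y4 | ~y1 | y5) — y4 is true.
  13. (y5 | ~y2 | y4) — y4 is true.
  14. (~y4 | y3 | ~y2) — y3 is true.
  15. (y5 | ~y1 | y2) — y5 is true.
  16. (y1 | ~y5 | y3) — y3 is true.
  17. (~y5 | ~y2 | y4) — y4 is true.
  18. (~y5 | ~y1 | ~y4) — ~y1 is true.
  19. (~y1 | ~y5 | ~y3) — ~y1 is true.

y1=0  y2=0  y3=1  y4=1  y5=1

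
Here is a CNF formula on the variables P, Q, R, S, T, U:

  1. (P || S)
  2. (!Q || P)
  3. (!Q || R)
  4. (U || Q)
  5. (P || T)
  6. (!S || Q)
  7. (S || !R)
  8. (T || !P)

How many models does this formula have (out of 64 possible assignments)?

3

The models are:
  P=1 Q=0 R=0 S=0 T=1 U=1
  P=1 Q=1 R=1 S=1 T=1 U=0
  P=1 Q=1 R=1 S=1 T=1 U=1
That's 3 in total.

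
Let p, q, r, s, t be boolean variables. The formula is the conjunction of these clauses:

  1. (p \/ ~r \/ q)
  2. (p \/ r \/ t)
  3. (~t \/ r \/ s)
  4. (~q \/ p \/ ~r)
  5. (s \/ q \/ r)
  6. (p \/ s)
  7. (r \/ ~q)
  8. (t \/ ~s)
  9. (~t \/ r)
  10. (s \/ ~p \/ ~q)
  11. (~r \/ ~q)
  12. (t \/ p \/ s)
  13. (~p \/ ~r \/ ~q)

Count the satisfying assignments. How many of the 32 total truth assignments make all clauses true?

3

The models are:
  p=1 q=0 r=1 s=0 t=0
  p=1 q=0 r=1 s=0 t=1
  p=1 q=0 r=1 s=1 t=1
Count: 3.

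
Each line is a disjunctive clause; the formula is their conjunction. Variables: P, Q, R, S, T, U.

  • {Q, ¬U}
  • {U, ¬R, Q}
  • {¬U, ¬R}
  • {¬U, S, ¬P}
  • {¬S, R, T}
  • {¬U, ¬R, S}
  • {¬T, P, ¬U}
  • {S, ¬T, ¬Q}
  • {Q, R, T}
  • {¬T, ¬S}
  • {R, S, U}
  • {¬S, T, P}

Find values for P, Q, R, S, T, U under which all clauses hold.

Try P = True.
Branch on Q: take Q = True.
The remaining clauses are satisfied by R = True, S = False, T = False, U = False.
Every clause has at least one true literal under this assignment.

P=T, Q=T, R=T, S=F, T=F, U=F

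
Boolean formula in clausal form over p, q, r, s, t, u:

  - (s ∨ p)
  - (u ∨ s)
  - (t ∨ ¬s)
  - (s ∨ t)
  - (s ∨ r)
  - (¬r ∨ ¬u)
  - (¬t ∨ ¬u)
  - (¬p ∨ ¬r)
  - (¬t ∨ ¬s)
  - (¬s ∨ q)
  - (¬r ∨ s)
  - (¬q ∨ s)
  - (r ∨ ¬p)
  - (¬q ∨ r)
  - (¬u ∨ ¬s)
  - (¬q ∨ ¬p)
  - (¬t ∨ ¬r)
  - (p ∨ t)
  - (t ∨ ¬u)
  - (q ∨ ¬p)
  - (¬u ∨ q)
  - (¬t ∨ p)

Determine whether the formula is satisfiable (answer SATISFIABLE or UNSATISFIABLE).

UNSATISFIABLE

s = True:
  propagation gives t=True; an empty clause results — contradiction.
s = False:
  propagation gives p=True, u=True, t=True; an empty clause results — contradiction.
Every branch closes, so no satisfying assignment exists.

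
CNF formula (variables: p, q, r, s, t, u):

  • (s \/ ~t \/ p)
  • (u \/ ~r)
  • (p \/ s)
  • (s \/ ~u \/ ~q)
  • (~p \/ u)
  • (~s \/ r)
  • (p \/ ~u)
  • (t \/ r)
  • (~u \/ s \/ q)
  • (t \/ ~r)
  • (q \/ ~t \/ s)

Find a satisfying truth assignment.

p=T  q=T  r=T  s=T  t=T  u=T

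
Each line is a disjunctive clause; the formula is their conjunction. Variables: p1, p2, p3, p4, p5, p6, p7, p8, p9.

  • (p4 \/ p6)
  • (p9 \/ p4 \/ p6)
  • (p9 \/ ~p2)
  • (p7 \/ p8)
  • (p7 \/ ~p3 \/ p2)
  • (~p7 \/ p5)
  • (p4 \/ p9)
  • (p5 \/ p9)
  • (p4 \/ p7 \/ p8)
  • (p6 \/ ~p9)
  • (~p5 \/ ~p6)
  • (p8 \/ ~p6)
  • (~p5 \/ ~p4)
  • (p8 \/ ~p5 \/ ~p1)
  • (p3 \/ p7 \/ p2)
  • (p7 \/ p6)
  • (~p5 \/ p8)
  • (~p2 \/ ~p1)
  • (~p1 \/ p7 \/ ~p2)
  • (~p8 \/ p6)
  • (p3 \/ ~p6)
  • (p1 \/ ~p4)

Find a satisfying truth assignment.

Branch on p1: take p1 = False.
  then p4 is forced to False.
  then p6 is forced to True.
  then p9 is forced to True.
  then p5 is forced to False.
  then p7 is forced to False.
  then p8 is forced to True.
  then p3 is forced to True.
  then p2 is forced to True.

p1=F, p2=T, p3=T, p4=F, p5=F, p6=T, p7=F, p8=T, p9=T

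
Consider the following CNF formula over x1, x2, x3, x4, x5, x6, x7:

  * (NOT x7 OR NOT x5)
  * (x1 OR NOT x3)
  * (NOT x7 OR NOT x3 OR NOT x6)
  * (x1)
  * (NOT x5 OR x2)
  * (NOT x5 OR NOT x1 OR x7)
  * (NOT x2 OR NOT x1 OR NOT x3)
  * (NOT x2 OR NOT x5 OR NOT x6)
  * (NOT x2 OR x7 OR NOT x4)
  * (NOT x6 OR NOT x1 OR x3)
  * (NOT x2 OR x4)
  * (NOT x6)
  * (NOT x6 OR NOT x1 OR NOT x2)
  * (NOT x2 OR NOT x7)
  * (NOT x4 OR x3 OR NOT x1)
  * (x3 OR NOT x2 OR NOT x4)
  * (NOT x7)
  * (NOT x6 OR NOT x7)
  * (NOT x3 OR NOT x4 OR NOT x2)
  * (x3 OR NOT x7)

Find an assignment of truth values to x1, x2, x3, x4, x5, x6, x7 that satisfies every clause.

(x1) is a unit clause, so x1 = True.
Unit propagation: (NOT x6) forces x6 = False.
Unit propagation: (NOT x7) forces x7 = False.
Unit propagation: (NOT x5) forces x5 = False.
x2 occurs only negated in the remaining clauses — set x2 = False.
Branch on x3: take x3 = False.
  then x4 is forced to False.

x1=1  x2=0  x3=0  x4=0  x5=0  x6=0  x7=0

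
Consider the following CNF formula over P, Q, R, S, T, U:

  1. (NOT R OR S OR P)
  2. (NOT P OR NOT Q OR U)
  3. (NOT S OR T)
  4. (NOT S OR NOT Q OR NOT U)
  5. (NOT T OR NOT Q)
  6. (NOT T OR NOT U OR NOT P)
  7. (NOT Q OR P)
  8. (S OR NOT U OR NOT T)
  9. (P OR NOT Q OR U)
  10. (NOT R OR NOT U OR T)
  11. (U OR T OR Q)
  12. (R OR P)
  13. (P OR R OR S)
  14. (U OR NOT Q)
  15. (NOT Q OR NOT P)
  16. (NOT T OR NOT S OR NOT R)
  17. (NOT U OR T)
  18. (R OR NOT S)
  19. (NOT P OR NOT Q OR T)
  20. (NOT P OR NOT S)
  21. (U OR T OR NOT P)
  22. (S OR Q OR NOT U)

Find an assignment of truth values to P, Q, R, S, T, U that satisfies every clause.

Set P = True and propagate.
  then Q is forced to False.
  then S is forced to False.
  then U is forced to False.
  then T is forced to True.
R is now unconstrained; take R = False.

P=T, Q=F, R=F, S=F, T=T, U=F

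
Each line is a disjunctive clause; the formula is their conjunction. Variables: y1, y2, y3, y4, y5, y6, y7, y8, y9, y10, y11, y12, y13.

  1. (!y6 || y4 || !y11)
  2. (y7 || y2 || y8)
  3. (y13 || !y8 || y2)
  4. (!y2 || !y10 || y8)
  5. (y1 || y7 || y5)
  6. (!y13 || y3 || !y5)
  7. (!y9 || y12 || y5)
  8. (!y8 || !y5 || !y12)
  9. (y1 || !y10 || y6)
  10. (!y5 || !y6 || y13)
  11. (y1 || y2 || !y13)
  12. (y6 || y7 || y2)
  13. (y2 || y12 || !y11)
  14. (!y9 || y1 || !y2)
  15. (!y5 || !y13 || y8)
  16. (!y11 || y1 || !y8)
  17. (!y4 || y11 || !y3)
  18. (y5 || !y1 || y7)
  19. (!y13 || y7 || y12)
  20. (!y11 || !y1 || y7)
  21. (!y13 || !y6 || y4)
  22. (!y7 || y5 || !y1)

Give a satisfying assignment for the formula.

y9 occurs only negated in the remaining clauses — set y9 = False.
Set y1 = False and propagate.
For the remaining variables, y2 = True, y3 = False, y4 = True, y5 = False, y6 = True, y7 = True, y8 = True, y10 = True, y11 = False, y12 = False, y13 = True works.

y1=False  y2=True  y3=False  y4=True  y5=False  y6=True  y7=True  y8=True  y9=False  y10=True  y11=False  y12=False  y13=True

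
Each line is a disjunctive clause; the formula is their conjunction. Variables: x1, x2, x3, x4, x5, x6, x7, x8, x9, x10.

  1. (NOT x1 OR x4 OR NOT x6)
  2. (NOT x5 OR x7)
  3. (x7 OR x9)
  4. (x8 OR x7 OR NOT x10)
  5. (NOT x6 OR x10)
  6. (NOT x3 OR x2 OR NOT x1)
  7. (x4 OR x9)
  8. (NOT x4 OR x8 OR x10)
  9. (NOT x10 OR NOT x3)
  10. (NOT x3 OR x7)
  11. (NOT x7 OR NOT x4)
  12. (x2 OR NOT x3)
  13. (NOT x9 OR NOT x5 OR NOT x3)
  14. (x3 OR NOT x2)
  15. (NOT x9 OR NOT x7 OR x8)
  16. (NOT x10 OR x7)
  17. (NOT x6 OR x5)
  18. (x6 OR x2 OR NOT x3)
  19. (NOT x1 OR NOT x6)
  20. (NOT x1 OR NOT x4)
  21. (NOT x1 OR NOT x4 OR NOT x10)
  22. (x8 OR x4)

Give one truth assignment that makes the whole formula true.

x1 = T, x2 = F, x3 = F, x4 = F, x5 = F, x6 = F, x7 = F, x8 = T, x9 = T, x10 = F

Pure literal: x8 appears only positively; assign x8 = True.
Set x1 = True and propagate.
  then x6 is forced to False.
  then x4 is forced to False.
  then x9 is forced to True.
Set x2 = False and propagate.
  then x3 is forced to False.
Branch on x5: take x5 = False.
The remaining clauses are satisfied by x7 = False, x10 = False.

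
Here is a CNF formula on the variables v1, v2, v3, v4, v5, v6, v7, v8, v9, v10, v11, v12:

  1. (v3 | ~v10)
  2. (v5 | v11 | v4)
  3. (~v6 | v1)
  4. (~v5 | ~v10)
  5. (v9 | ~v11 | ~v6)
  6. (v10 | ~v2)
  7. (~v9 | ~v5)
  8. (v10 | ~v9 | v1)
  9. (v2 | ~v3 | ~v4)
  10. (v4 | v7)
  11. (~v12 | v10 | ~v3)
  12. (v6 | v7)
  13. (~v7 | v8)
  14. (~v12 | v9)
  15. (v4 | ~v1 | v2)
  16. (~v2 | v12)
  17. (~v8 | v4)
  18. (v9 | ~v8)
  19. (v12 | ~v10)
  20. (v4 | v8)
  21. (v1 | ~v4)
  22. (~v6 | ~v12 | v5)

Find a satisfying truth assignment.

v1 = T, v2 = F, v3 = F, v4 = T, v5 = F, v6 = T, v7 = T, v8 = T, v9 = T, v10 = F, v11 = F, v12 = F

Try v1 = True.
Branch on v2: take v2 = False.
  then v4 is forced to True.
  then v3 is forced to False.
  then v10 is forced to False.
The remaining clauses are satisfied by v5 = False, v6 = True, v7 = True, v8 = True, v9 = True, v11 = False, v12 = False.
Every clause has at least one true literal under this assignment.
Check each clause:
  1. (~v10 | v3) — ~v10 is true.
  2. (v4 | v11 | v5) — v4 is true.
  3. (~v6 | v1) — v1 is true.
  4. (~v10 | ~v5) — ~v5 is true.
  5. (~v6 | ~v11 | v9) — v9 is true.
  6. (v10 | ~v2) — ~v2 is true.
  7. (~v9 | ~v5) — ~v5 is true.
  8. (~v9 | v1 | v10) — v1 is true.
  9. (v2 | ~v4 | ~v3) — ~v3 is true.
  10. (v7 | v4) — v4 is true.
  11. (~v12 | v10 | ~v3) — ~v12 is true.
  12. (v6 | v7) — v6 is true.
  13. (v8 | ~v7) — v8 is true.
  14. (~v12 | v9) — v9 is true.
  15. (~v1 | v4 | v2) — v4 is true.
  16. (v12 | ~v2) — ~v2 is true.
  17. (~v8 | v4) — v4 is true.
  18. (v9 | ~v8) — v9 is true.
  19. (v12 | ~v10) — ~v10 is true.
  20. (v4 | v8) — v8 is true.
  21. (v1 | ~v4) — v1 is true.
  22. (~v6 | v5 | ~v12) — ~v12 is true.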